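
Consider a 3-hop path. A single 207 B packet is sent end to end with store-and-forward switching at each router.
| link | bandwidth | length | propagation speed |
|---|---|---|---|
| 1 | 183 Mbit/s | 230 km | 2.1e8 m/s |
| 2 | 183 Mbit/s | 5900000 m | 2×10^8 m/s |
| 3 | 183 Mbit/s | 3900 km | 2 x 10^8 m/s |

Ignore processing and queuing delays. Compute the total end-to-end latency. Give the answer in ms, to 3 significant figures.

L = 207 × 8 = 1656 bits.
Transmission delay per hop = L/R = 1656/183000000 = 0.00904918 ms; 3 hops → 0.0271475 ms.
Propagation delays (d/s per hop): 1.09524, 29.5, 19.5 ms; sum = 50.0952 ms.
End-to-end = 50.1 ms.

50.1 ms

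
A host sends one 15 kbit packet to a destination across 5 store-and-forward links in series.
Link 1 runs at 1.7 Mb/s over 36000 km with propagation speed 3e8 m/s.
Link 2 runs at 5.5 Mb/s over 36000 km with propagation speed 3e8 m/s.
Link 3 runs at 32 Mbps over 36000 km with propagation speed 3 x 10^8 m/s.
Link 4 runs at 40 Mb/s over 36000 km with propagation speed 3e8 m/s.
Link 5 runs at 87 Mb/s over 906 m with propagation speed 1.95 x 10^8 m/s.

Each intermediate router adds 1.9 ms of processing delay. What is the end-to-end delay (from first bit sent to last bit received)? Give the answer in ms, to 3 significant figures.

L = 15000 bits.
Transmission delays (L/R per hop): 8.82353, 2.72727, 0.46875, 0.375, 0.172414 ms; sum = 12.567 ms.
Propagation delays (d/s per hop): 120, 120, 120, 120, 0.00464615 ms; sum = 480.005 ms.
Processing at 4 router(s): 4 × 1.9 ms = 7.6 ms.
End-to-end = 500 ms.

500 ms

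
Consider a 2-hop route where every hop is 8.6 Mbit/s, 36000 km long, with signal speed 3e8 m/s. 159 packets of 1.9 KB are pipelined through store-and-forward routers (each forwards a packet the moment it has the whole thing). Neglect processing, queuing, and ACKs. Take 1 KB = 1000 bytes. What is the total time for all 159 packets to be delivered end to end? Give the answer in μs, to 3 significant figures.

Per-hop transmission t_tx = L/R = 15200/8600000 = 1767.44 μs.
Per-hop propagation t_prop = 36000000/300000000 = 120000 μs.
Pipeline fill: first packet needs 2·t_tx to clear all hops; remaining 158 packets each add one t_tx.
Total = (2+159-1)·t_tx + 2·t_prop = 160·1767.44 + 2·120000 = 523000 μs.

523000 μs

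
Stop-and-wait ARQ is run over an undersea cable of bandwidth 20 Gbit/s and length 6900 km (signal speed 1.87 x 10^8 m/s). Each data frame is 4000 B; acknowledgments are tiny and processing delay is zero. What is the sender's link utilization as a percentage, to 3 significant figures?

0.00217 %

t_tx = L/R = 32000/20000000000 = 1.6e-06 s.
t_prop = 6900000/187000000 = 0.0368984 s; RTT = 0.0737968 s.
Cycle = t_tx + RTT = 0.0737984 s.
Utilization = t_tx / cycle = 1.6e-06/0.0737984 = 0.00217 %.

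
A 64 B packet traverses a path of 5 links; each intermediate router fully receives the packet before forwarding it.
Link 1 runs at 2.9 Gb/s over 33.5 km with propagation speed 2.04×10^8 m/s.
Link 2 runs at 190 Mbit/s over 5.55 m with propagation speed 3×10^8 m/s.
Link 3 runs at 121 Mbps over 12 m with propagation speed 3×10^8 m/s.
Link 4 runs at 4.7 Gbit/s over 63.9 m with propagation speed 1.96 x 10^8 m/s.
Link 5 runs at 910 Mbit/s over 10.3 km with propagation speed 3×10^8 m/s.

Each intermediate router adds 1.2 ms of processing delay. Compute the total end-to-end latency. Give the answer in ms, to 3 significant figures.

L = 64 × 8 = 512 bits.
Transmission delays (L/R per hop): 0.000176552, 0.00269474, 0.0042314, 0.000108936, 0.000562637 ms; sum = 0.00777427 ms.
Propagation delays (d/s per hop): 0.164216, 1.85e-05, 4e-05, 0.00032602, 0.0343333 ms; sum = 0.198934 ms.
Processing at 4 router(s): 4 × 1.2 ms = 4.8 ms.
End-to-end = 5.01 ms.

5.01 ms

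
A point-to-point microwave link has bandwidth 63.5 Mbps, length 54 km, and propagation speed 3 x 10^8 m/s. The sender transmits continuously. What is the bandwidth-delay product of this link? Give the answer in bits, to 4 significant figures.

Propagation delay = 54000 / 300000000 = 0.00018 s.
BDP = R × t_prop = 63500000 × 0.00018 = 11430 bits.

11430 bits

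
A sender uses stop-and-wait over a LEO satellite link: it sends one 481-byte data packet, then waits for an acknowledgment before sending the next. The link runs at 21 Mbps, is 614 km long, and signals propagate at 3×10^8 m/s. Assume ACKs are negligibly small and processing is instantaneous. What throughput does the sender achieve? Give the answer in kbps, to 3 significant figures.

t_tx = L/R = 3848/21000000 = 0.000183238 s.
t_prop = 614000/300000000 = 0.00204667 s; RTT = 0.00409333 s.
Cycle = t_tx + RTT = 0.00427657 s.
Throughput = L / cycle = 3848 / 0.00427657 = 900 kbps.

900 kbps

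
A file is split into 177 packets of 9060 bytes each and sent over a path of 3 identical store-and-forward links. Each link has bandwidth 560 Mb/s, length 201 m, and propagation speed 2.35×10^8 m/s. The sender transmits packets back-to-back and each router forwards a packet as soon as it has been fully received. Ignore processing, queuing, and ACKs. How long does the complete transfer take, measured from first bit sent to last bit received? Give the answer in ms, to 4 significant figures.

23.17 ms

Per-hop transmission t_tx = L/R = 72480/560000000 = 0.129429 ms.
Per-hop propagation t_prop = 201/235000000 = 0.000855319 ms.
Pipeline fill: first packet needs 3·t_tx to clear all hops; remaining 176 packets each add one t_tx.
Total = (3+177-1)·t_tx + 3·t_prop = 179·0.129429 + 3·0.000855319 = 23.17 ms.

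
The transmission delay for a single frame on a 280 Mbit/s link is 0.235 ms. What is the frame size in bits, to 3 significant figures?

L = R × t_tx = 280000000 b/s × 0.000235 s = 65800 bits.

65800 bits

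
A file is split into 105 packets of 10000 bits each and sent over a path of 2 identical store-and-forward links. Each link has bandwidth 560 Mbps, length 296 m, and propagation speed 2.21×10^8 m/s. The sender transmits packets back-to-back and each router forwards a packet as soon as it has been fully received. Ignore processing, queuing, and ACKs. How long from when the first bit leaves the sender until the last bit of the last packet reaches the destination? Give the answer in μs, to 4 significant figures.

Per-hop transmission t_tx = L/R = 10000/560000000 = 17.8571 μs.
Per-hop propagation t_prop = 296/221000000 = 1.33937 μs.
Pipeline fill: first packet needs 2·t_tx to clear all hops; remaining 104 packets each add one t_tx.
Total = (2+105-1)·t_tx + 2·t_prop = 106·17.8571 + 2·1.33937 = 1896 μs.

1896 μs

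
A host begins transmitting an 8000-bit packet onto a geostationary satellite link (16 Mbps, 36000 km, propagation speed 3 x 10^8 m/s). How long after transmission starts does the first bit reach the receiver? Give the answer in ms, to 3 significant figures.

120 ms

First bit experiences only propagation delay: d/s = 36000000/300000000 = 120 ms.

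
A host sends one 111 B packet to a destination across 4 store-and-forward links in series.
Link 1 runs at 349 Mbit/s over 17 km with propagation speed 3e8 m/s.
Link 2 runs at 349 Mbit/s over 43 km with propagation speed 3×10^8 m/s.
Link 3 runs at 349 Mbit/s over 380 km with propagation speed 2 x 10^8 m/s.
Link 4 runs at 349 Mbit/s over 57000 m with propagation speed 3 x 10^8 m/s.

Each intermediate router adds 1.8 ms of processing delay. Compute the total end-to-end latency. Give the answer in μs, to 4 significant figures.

7700 μs

L = 111 × 8 = 888 bits.
Transmission delay per hop = L/R = 888/349000000 = 2.54441 μs; 4 hops → 10.1777 μs.
Propagation delays (d/s per hop): 56.6667, 143.333, 1900, 190 μs; sum = 2290 μs.
Processing at 3 router(s): 3 × 1.8 ms = 5400 μs.
End-to-end = 7700 μs.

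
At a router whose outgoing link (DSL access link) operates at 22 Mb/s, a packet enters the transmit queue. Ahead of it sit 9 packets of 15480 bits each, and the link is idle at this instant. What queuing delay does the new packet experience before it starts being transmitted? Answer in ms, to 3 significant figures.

6.33 ms

Each queued packet: L/R = 15480/22000000 = 0.703636 ms.
9 queued → 6.33273 ms.
Queuing delay = 6.33 ms.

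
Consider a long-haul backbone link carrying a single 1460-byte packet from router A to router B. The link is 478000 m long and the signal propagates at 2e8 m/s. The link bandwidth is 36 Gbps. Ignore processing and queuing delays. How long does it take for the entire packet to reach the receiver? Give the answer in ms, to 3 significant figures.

2.39 ms

L = 1460 × 8 = 11680 bits.
Transmission delay = L/R = 11680 / 36000000000 = 0.000324444 ms.
Propagation delay = d/s = 478000 m / 200000000 m/s = 2.39 ms.
Total = 2.39 ms.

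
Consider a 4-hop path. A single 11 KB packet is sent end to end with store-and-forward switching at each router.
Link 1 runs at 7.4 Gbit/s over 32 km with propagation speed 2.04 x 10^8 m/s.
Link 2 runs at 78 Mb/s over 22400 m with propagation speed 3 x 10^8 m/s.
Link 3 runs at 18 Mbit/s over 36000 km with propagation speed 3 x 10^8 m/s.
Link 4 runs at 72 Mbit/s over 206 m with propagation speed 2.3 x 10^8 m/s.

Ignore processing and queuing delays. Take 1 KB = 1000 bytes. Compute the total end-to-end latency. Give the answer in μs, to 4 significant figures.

L = 88000 bits.
Transmission delays (L/R per hop): 11.8919, 1128.21, 4888.89, 1222.22 μs; sum = 7251.21 μs.
Propagation delays (d/s per hop): 156.863, 74.6667, 120000, 0.895652 μs; sum = 120232 μs.
End-to-end = 127500 μs.

127500 μs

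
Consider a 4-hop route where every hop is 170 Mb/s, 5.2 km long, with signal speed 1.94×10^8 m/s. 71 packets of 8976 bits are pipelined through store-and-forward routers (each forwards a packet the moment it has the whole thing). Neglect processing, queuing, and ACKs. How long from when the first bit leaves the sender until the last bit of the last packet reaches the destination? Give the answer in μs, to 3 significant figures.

Per-hop transmission t_tx = L/R = 8976/170000000 = 52.8 μs.
Per-hop propagation t_prop = 5200/194000000 = 26.8041 μs.
Pipeline fill: first packet needs 4·t_tx to clear all hops; remaining 70 packets each add one t_tx.
Total = (4+71-1)·t_tx + 4·t_prop = 74·52.8 + 4·26.8041 = 4010 μs.

4010 μs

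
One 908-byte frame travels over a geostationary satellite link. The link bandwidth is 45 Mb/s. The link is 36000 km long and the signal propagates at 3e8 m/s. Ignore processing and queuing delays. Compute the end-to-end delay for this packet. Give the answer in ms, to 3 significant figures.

120 ms

L = 908 × 8 = 7264 bits.
Transmission delay = L/R = 7264 / 45000000 = 0.161422 ms.
Propagation delay = d/s = 36000000 m / 300000000 m/s = 120 ms.
Total = 120 ms.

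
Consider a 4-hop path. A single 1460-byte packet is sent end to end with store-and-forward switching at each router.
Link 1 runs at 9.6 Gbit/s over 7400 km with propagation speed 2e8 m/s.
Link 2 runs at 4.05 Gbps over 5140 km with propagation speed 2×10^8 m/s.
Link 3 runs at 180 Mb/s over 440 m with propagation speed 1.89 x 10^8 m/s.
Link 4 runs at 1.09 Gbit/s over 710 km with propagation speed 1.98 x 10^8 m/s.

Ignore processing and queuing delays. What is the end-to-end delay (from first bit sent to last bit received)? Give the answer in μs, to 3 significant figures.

66400 μs

L = 1460 × 8 = 11680 bits.
Transmission delays (L/R per hop): 1.21667, 2.88395, 64.8889, 10.7156 μs; sum = 79.7051 μs.
Propagation delays (d/s per hop): 37000, 25700, 2.32804, 3585.86 μs; sum = 66288.2 μs.
End-to-end = 66400 μs.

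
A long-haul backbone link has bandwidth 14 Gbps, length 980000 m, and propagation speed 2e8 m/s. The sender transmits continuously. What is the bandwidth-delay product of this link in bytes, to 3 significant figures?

8580000 bytes

Propagation delay = 980000 / 200000000 = 0.0049 s.
BDP = R × t_prop = 14000000000 × 0.0049 = 68600000 bits.
In bytes: 68600000/8 = 8580000 bytes.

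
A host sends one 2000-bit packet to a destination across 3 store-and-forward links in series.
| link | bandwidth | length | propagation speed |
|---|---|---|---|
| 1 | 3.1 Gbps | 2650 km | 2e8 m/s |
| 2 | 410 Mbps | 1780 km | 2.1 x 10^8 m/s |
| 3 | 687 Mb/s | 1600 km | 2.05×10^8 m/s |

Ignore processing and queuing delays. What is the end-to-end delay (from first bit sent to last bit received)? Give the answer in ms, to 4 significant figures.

29.54 ms

Transmission delays (L/R per hop): 0.000645161, 0.00487805, 0.00291121 ms; sum = 0.00843442 ms.
Propagation delays (d/s per hop): 13.25, 8.47619, 7.80488 ms; sum = 29.5311 ms.
End-to-end = 29.54 ms.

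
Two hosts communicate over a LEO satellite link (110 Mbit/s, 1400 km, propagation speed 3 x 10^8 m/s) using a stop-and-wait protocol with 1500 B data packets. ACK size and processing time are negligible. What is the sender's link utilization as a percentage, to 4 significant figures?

t_tx = L/R = 12000/110000000 = 0.000109091 s.
t_prop = 1400000/300000000 = 0.00466667 s; RTT = 0.00933333 s.
Cycle = t_tx + RTT = 0.00944242 s.
Utilization = t_tx / cycle = 0.000109091/0.00944242 = 1.155 %.

1.155 %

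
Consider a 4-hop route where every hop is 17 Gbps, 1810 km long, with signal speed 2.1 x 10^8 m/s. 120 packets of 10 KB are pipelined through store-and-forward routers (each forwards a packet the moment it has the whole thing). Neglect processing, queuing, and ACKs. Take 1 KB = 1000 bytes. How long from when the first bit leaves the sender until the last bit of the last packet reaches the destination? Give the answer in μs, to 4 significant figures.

35060 μs

Per-hop transmission t_tx = L/R = 80000/17000000000 = 4.70588 μs.
Per-hop propagation t_prop = 1810000/210000000 = 8619.05 μs.
Pipeline fill: first packet needs 4·t_tx to clear all hops; remaining 119 packets each add one t_tx.
Total = (4+120-1)·t_tx + 4·t_prop = 123·4.70588 + 4·8619.05 = 35060 μs.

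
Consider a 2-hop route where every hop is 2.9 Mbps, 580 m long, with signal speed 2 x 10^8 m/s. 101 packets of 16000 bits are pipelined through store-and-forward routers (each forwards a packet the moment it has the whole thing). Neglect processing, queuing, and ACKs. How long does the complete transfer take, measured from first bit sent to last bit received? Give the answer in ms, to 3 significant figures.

563 ms

Per-hop transmission t_tx = L/R = 16000/2900000 = 5.51724 ms.
Per-hop propagation t_prop = 580/200000000 = 0.0029 ms.
Pipeline fill: first packet needs 2·t_tx to clear all hops; remaining 100 packets each add one t_tx.
Total = (2+101-1)·t_tx + 2·t_prop = 102·5.51724 + 2·0.0029 = 563 ms.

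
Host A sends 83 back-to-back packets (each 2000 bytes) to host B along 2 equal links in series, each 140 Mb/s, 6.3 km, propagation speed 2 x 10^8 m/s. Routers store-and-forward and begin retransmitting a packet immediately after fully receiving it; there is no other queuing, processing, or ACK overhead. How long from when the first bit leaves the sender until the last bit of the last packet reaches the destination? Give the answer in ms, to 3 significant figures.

9.66 ms

Per-hop transmission t_tx = L/R = 16000/140000000 = 0.114286 ms.
Per-hop propagation t_prop = 6300/200000000 = 0.0315 ms.
Pipeline fill: first packet needs 2·t_tx to clear all hops; remaining 82 packets each add one t_tx.
Total = (2+83-1)·t_tx + 2·t_prop = 84·0.114286 + 2·0.0315 = 9.66 ms.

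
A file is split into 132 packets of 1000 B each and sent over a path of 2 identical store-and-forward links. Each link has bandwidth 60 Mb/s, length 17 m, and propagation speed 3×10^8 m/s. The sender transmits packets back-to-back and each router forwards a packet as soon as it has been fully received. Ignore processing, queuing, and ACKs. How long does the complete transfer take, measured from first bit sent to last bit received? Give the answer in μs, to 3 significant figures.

17700 μs

Per-hop transmission t_tx = L/R = 8000/60000000 = 133.333 μs.
Per-hop propagation t_prop = 17/300000000 = 0.0566667 μs.
Pipeline fill: first packet needs 2·t_tx to clear all hops; remaining 131 packets each add one t_tx.
Total = (2+132-1)·t_tx + 2·t_prop = 133·133.333 + 2·0.0566667 = 17700 μs.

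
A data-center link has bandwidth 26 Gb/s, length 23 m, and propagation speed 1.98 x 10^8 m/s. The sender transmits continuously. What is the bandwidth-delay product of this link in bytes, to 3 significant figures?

Propagation delay = 23 / 198000000 = 1.16162e-07 s.
BDP = R × t_prop = 26000000000 × 1.16162e-07 = 3020.2 bits.
In bytes: 3020.2/8 = 378 bytes.

378 bytes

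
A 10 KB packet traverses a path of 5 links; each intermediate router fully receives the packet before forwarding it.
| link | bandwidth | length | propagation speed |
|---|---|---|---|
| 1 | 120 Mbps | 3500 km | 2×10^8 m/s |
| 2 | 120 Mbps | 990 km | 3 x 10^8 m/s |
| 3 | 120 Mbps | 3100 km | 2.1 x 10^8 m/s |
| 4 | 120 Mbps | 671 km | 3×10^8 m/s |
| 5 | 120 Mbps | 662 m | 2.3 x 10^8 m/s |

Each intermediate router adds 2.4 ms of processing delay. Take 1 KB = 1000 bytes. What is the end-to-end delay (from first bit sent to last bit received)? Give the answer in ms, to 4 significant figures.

50.73 ms

L = 80000 bits.
Transmission delay per hop = L/R = 80000/120000000 = 0.666667 ms; 5 hops → 3.33333 ms.
Propagation delays (d/s per hop): 17.5, 3.3, 14.7619, 2.23667, 0.00287826 ms; sum = 37.8014 ms.
Processing at 4 router(s): 4 × 2.4 ms = 9.6 ms.
End-to-end = 50.73 ms.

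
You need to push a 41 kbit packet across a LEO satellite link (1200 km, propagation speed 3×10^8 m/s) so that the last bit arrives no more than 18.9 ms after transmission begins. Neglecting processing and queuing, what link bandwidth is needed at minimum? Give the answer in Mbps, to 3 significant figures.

2.75 Mbps

Propagation delay = 1200000 / 300000000 = 4 ms.
Transmission budget = 18.9 − 4 = 14.9 ms.
R ≥ L / t_tx = 41000 bits / 0.0149 s = 2.75 Mbps.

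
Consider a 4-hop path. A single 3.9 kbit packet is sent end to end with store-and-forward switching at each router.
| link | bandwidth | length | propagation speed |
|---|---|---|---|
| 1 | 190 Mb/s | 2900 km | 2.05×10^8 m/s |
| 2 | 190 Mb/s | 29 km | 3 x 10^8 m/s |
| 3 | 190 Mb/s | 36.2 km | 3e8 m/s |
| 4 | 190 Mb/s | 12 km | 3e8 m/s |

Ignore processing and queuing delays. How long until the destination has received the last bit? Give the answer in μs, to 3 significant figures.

14500 μs

L = 3900 bits.
Transmission delay per hop = L/R = 3900/190000000 = 20.5263 μs; 4 hops → 82.1053 μs.
Propagation delays (d/s per hop): 14146.3, 96.6667, 120.667, 40 μs; sum = 14403.7 μs.
End-to-end = 14500 μs.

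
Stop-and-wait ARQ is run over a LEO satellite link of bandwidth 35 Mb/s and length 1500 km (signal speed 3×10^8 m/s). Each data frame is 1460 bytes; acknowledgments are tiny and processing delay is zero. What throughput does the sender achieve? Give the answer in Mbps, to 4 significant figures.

1.130 Mbps

t_tx = L/R = 11680/35000000 = 0.000333714 s.
t_prop = 1500000/300000000 = 0.005 s; RTT = 0.01 s.
Cycle = t_tx + RTT = 0.0103337 s.
Throughput = L / cycle = 11680 / 0.0103337 = 1.130 Mbps.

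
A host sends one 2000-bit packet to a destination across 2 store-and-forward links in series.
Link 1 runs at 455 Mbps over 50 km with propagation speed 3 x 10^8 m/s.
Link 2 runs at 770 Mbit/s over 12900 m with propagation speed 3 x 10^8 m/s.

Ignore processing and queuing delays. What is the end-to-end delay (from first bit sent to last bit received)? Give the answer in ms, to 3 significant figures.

0.217 ms

Transmission delays (L/R per hop): 0.0043956, 0.0025974 ms; sum = 0.00699301 ms.
Propagation delays (d/s per hop): 0.166667, 0.043 ms; sum = 0.209667 ms.
End-to-end = 0.217 ms.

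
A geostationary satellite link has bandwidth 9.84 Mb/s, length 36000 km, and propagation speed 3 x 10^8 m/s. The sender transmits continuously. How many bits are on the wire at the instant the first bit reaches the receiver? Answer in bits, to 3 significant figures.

1180000 bits

Propagation delay = 36000000 / 300000000 = 0.12 s.
BDP = R × t_prop = 9840000 × 0.12 = 1180800 bits.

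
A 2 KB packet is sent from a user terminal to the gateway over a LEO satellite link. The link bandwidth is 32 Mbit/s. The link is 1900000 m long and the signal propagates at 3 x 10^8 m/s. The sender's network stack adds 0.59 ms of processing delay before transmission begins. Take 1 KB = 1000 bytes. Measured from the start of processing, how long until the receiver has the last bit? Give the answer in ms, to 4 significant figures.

L = 16000 bits.
Transmission delay = L/R = 16000 / 32000000 = 0.5 ms.
Propagation delay = d/s = 1900000 m / 300000000 m/s = 6.33333 ms.
Plus processing delay 0.59 ms = 0.59 ms.
Total = 7.423 ms.

7.423 ms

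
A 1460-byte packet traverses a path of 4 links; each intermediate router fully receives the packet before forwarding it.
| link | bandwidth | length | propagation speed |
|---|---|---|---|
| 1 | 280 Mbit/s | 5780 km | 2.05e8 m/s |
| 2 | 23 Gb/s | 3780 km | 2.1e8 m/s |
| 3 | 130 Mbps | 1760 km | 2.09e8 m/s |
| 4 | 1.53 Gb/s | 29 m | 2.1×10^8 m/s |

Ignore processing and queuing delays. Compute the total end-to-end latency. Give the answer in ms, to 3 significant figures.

L = 1460 × 8 = 11680 bits.
Transmission delays (L/R per hop): 0.0417143, 0.000507826, 0.0898462, 0.00763399 ms; sum = 0.139702 ms.
Propagation delays (d/s per hop): 28.1951, 18, 8.42105, 0.000138095 ms; sum = 54.6163 ms.
End-to-end = 54.8 ms.

54.8 ms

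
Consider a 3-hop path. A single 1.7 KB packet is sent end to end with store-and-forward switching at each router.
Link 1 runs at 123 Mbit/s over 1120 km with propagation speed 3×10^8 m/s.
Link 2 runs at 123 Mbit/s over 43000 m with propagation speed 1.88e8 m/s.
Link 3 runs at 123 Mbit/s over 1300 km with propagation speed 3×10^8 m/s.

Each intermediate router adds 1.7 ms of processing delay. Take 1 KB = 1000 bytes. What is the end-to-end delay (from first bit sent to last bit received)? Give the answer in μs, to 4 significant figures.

12030 μs

L = 13600 bits.
Transmission delay per hop = L/R = 13600/123000000 = 110.569 μs; 3 hops → 331.707 μs.
Propagation delays (d/s per hop): 3733.33, 228.723, 4333.33 μs; sum = 8295.39 μs.
Processing at 2 router(s): 2 × 1.7 ms = 3400 μs.
End-to-end = 12030 μs.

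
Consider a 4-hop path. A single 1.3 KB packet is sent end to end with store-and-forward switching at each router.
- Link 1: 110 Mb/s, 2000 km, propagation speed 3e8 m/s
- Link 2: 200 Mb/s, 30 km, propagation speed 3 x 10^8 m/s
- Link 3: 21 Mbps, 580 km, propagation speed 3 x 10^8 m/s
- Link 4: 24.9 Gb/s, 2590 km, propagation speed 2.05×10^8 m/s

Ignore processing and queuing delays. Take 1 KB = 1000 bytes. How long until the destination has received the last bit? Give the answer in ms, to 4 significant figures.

L = 10400 bits.
Transmission delays (L/R per hop): 0.0945455, 0.052, 0.495238, 0.000417671 ms; sum = 0.642201 ms.
Propagation delays (d/s per hop): 6.66667, 0.1, 1.93333, 12.6341 ms; sum = 21.3341 ms.
End-to-end = 21.98 ms.

21.98 ms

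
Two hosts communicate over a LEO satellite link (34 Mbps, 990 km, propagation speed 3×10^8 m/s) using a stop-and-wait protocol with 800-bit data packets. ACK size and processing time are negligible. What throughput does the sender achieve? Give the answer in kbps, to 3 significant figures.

t_tx = L/R = 800/34000000 = 2.35294e-05 s.
t_prop = 990000/300000000 = 0.0033 s; RTT = 0.0066 s.
Cycle = t_tx + RTT = 0.00662353 s.
Throughput = L / cycle = 800 / 0.00662353 = 121 kbps.

121 kbps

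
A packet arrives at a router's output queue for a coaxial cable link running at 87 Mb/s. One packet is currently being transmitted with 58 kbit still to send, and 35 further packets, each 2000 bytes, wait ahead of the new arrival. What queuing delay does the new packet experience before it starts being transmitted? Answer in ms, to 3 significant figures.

Each queued packet: L/R = 16000/87000000 = 0.183908 ms.
35 queued → 6.43678 ms.
Plus remaining 58000 bits of current packet: 0.666667 ms.
Queuing delay = 7.10 ms.

7.10 ms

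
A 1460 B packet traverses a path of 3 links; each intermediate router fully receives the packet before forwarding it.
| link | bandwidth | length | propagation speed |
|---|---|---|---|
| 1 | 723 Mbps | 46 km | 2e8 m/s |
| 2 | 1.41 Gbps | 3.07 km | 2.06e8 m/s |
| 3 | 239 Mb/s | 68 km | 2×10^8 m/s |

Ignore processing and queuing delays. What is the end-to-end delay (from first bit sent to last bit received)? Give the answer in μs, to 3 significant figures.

658 μs

L = 1460 × 8 = 11680 bits.
Transmission delays (L/R per hop): 16.1549, 8.28369, 48.8703 μs; sum = 73.3089 μs.
Propagation delays (d/s per hop): 230, 14.9029, 340 μs; sum = 584.903 μs.
End-to-end = 658 μs.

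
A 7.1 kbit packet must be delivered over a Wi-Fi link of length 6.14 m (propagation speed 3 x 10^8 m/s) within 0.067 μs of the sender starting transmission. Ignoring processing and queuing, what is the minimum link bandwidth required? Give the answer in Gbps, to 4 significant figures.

152.6 Gbps

Propagation delay = 6.14 / 300000000 = 0.0204667 μs.
Transmission budget = 0.067 − 0.0204667 = 0.0465333 μs.
R ≥ L / t_tx = 7100 bits / 4.65333e-08 s = 152.6 Gbps.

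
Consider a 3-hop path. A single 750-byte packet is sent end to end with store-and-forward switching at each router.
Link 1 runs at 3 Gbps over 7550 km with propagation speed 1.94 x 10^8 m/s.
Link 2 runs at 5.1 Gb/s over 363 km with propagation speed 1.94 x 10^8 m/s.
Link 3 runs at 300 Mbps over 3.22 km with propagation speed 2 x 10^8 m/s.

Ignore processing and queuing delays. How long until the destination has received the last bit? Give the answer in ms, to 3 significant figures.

40.8 ms

L = 750 × 8 = 6000 bits.
Transmission delays (L/R per hop): 0.002, 0.00117647, 0.02 ms; sum = 0.0231765 ms.
Propagation delays (d/s per hop): 38.9175, 1.87113, 0.0161 ms; sum = 40.8048 ms.
End-to-end = 40.8 ms.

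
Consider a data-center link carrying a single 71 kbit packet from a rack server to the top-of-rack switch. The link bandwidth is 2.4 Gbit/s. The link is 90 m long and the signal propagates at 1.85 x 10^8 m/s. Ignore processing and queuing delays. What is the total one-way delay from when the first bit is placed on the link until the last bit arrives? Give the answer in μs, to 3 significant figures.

30.1 μs

L = 71000 bits.
Transmission delay = L/R = 71000 / 2400000000 = 29.5833 μs.
Propagation delay = d/s = 90 m / 185000000 m/s = 0.486486 μs.
Total = 30.1 μs.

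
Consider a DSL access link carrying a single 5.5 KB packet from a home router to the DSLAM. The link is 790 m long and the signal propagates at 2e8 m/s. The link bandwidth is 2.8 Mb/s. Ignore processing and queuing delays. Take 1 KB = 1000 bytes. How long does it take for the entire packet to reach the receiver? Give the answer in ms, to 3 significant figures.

15.7 ms

L = 44000 bits.
Transmission delay = L/R = 44000 / 2800000 = 15.7143 ms.
Propagation delay = d/s = 790 m / 200000000 m/s = 0.00395 ms.
Total = 15.7 ms.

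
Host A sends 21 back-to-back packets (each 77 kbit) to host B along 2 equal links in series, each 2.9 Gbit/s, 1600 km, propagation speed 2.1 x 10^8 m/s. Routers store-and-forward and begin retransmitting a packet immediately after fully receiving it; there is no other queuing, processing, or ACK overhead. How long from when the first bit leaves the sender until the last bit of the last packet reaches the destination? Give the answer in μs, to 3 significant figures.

Per-hop transmission t_tx = L/R = 77000/2900000000 = 26.5517 μs.
Per-hop propagation t_prop = 1600000/210000000 = 7619.05 μs.
Pipeline fill: first packet needs 2·t_tx to clear all hops; remaining 20 packets each add one t_tx.
Total = (2+21-1)·t_tx + 2·t_prop = 22·26.5517 + 2·7619.05 = 15800 μs.

15800 μs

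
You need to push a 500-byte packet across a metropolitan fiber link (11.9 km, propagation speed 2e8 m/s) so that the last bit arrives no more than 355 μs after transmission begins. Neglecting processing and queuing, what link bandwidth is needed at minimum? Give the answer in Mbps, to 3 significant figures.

13.5 Mbps

L = 4000 bits.
Propagation delay = 11900 / 200000000 = 59.5 μs.
Transmission budget = 355 − 59.5 = 295.5 μs.
R ≥ L / t_tx = 4000 bits / 0.0002955 s = 13.5 Mbps.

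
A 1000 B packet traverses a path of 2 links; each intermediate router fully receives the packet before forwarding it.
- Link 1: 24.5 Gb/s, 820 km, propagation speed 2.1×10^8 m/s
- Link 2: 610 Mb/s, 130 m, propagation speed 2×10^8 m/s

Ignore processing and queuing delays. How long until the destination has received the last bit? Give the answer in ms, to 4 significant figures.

3.919 ms

L = 1000 × 8 = 8000 bits.
Transmission delays (L/R per hop): 0.000326531, 0.0131148 ms; sum = 0.0134413 ms.
Propagation delays (d/s per hop): 3.90476, 0.00065 ms; sum = 3.90541 ms.
End-to-end = 3.919 ms.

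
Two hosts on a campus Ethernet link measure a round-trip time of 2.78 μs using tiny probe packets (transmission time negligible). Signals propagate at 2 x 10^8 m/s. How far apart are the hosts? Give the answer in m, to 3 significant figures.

One-way propagation = RTT/2 = 1.39 μs.
d = s × t = 200000000 × 1.39e-06 = 278 m.

278 m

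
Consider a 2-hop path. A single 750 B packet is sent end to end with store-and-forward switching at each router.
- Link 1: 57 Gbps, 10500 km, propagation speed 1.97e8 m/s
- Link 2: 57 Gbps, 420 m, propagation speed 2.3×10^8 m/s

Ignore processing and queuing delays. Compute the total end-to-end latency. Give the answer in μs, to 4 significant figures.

53300 μs

L = 750 × 8 = 6000 bits.
Transmission delay per hop = L/R = 6000/57000000000 = 0.105263 μs; 2 hops → 0.210526 μs.
Propagation delays (d/s per hop): 53299.5, 1.82609 μs; sum = 53301.3 μs.
End-to-end = 53300 μs.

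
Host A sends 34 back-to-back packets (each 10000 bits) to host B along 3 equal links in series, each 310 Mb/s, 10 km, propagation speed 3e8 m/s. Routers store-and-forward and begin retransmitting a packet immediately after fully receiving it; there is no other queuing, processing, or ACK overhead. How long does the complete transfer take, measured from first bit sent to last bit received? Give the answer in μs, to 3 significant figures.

Per-hop transmission t_tx = L/R = 10000/310000000 = 32.2581 μs.
Per-hop propagation t_prop = 10000/300000000 = 33.3333 μs.
Pipeline fill: first packet needs 3·t_tx to clear all hops; remaining 33 packets each add one t_tx.
Total = (3+34-1)·t_tx + 3·t_prop = 36·32.2581 + 3·33.3333 = 1260 μs.

1260 μs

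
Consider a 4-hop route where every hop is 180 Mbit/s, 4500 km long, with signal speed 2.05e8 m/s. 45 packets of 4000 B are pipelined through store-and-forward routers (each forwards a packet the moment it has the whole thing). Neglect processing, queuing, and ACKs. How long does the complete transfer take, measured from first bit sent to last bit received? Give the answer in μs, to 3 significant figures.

Per-hop transmission t_tx = L/R = 32000/180000000 = 177.778 μs.
Per-hop propagation t_prop = 4500000/2.05e+08 = 21951.2 μs.
Pipeline fill: first packet needs 4·t_tx to clear all hops; remaining 44 packets each add one t_tx.
Total = (4+45-1)·t_tx + 4·t_prop = 48·177.778 + 4·21951.2 = 96300 μs.

96300 μs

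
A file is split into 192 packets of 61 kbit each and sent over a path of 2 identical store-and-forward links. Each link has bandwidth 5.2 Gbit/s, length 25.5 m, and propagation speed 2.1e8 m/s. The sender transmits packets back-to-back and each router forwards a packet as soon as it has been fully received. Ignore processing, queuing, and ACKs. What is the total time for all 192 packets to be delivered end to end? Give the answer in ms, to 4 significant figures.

2.264 ms

Per-hop transmission t_tx = L/R = 61000/5200000000 = 0.0117308 ms.
Per-hop propagation t_prop = 25.5/210000000 = 0.000121429 ms.
Pipeline fill: first packet needs 2·t_tx to clear all hops; remaining 191 packets each add one t_tx.
Total = (2+192-1)·t_tx + 2·t_prop = 193·0.0117308 + 2·0.000121429 = 2.264 ms.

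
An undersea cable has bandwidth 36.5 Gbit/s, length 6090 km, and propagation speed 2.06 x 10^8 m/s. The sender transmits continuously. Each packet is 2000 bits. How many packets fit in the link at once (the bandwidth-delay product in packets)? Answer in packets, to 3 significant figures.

Propagation delay = 6090000 / 206000000 = 0.0295631 s.
BDP = R × t_prop = 36500000000 × 0.0295631 = 1079050000 bits.
In packets of 2000 bits: 540000 packets.

540000 packets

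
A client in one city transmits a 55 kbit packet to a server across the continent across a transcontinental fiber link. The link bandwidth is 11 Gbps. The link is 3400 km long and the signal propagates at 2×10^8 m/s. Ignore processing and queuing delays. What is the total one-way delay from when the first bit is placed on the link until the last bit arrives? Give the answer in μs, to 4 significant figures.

17010 μs

L = 55000 bits.
Transmission delay = L/R = 55000 / 11000000000 = 5 μs.
Propagation delay = d/s = 3400000 m / 200000000 m/s = 17000 μs.
Total = 17010 μs.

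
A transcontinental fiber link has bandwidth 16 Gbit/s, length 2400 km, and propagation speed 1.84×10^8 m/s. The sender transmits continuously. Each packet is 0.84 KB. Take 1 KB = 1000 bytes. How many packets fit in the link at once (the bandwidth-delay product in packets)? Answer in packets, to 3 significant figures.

Propagation delay = 2400000 / 184000000 = 0.0130435 s.
BDP = R × t_prop = 16000000000 × 0.0130435 = 208696000 bits.
In packets of 6720 bits: 31100 packets.

31100 packets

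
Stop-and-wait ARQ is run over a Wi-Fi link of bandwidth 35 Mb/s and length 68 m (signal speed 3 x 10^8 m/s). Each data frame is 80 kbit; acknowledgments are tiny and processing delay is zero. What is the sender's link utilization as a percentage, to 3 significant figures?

100 %

t_tx = L/R = 80000/35000000 = 0.00228571 s.
t_prop = 68/300000000 = 2.26667e-07 s; RTT = 4.53333e-07 s.
Cycle = t_tx + RTT = 0.00228617 s.
Utilization = t_tx / cycle = 0.00228571/0.00228617 = 100 %.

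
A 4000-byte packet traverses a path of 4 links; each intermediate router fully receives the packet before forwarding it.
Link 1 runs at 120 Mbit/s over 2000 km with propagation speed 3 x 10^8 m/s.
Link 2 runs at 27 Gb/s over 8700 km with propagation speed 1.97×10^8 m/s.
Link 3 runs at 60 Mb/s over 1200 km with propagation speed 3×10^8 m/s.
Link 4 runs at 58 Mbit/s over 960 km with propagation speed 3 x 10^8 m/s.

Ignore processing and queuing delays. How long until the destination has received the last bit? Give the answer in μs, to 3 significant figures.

L = 4000 × 8 = 32000 bits.
Transmission delays (L/R per hop): 266.667, 1.18519, 533.333, 551.724 μs; sum = 1352.91 μs.
Propagation delays (d/s per hop): 6666.67, 44162.4, 4000, 3200 μs; sum = 58029.1 μs.
End-to-end = 59400 μs.

59400 μs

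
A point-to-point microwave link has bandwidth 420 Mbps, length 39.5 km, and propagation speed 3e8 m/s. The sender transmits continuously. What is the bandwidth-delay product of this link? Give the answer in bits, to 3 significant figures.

Propagation delay = 39500 / 300000000 = 0.000131667 s.
BDP = R × t_prop = 420000000 × 0.000131667 = 55300 bits.

55300 bits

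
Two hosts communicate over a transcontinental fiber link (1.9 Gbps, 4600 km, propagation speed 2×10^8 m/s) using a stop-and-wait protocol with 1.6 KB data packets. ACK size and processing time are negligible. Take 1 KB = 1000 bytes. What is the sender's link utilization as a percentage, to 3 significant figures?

t_tx = L/R = 12800/1900000000 = 6.73684e-06 s.
t_prop = 4600000/200000000 = 0.023 s; RTT = 0.046 s.
Cycle = t_tx + RTT = 0.0460067 s.
Utilization = t_tx / cycle = 6.73684e-06/0.0460067 = 0.0146 %.

0.0146 %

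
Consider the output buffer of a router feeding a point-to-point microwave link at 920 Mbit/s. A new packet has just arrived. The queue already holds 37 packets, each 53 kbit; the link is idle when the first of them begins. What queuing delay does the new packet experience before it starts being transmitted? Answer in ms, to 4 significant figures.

2.132 ms

Each queued packet: L/R = 53000/920000000 = 0.0576087 ms.
37 queued → 2.13152 ms.
Queuing delay = 2.132 ms.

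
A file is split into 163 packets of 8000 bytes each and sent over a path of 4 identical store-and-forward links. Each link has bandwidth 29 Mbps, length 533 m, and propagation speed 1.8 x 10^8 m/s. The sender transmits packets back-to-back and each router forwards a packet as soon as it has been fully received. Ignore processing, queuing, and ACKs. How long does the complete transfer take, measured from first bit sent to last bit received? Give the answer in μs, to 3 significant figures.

Per-hop transmission t_tx = L/R = 64000/29000000 = 2206.9 μs.
Per-hop propagation t_prop = 533/180000000 = 2.96111 μs.
Pipeline fill: first packet needs 4·t_tx to clear all hops; remaining 162 packets each add one t_tx.
Total = (4+163-1)·t_tx + 4·t_prop = 166·2206.9 + 4·2.96111 = 366000 μs.

366000 μs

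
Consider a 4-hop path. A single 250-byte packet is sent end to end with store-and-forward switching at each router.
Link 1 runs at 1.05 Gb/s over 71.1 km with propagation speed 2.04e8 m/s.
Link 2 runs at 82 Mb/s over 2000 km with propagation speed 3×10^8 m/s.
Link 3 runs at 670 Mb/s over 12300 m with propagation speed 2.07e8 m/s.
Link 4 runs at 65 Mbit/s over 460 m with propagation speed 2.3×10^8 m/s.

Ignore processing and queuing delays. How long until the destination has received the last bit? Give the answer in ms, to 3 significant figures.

L = 250 × 8 = 2000 bits.
Transmission delays (L/R per hop): 0.00190476, 0.0243902, 0.00298507, 0.0307692 ms; sum = 0.0600493 ms.
Propagation delays (d/s per hop): 0.348529, 6.66667, 0.0594203, 0.002 ms; sum = 7.07662 ms.
End-to-end = 7.14 ms.

7.14 ms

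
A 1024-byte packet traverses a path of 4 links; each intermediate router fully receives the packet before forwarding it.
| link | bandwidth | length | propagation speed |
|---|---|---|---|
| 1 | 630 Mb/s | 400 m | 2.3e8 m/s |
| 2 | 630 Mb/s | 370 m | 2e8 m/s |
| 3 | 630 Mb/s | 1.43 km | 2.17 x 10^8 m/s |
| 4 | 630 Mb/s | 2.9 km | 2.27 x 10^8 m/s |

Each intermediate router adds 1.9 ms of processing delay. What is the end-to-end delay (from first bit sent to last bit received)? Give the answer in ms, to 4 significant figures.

L = 1024 × 8 = 8192 bits.
Transmission delay per hop = L/R = 8192/630000000 = 0.0130032 ms; 4 hops → 0.0520127 ms.
Propagation delays (d/s per hop): 0.00173913, 0.00185, 0.00658986, 0.0127753 ms; sum = 0.0229543 ms.
Processing at 3 router(s): 3 × 1.9 ms = 5.7 ms.
End-to-end = 5.775 ms.

5.775 ms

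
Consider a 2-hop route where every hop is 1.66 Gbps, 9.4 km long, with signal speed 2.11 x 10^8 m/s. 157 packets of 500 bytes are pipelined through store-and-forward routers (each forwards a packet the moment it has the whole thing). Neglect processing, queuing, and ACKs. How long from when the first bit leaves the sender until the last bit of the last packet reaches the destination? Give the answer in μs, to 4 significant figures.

Per-hop transmission t_tx = L/R = 4000/1660000000 = 2.40964 μs.
Per-hop propagation t_prop = 9400/211000000 = 44.5498 μs.
Pipeline fill: first packet needs 2·t_tx to clear all hops; remaining 156 packets each add one t_tx.
Total = (2+157-1)·t_tx + 2·t_prop = 158·2.40964 + 2·44.5498 = 469.8 μs.

469.8 μs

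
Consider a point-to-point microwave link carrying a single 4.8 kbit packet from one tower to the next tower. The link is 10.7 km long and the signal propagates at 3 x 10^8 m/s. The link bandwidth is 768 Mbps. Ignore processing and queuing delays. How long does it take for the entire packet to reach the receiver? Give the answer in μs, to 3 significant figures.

L = 4800 bits.
Transmission delay = L/R = 4800 / 768000000 = 6.25 μs.
Propagation delay = d/s = 10700 m / 300000000 m/s = 35.6667 μs.
Total = 41.9 μs.

41.9 μs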